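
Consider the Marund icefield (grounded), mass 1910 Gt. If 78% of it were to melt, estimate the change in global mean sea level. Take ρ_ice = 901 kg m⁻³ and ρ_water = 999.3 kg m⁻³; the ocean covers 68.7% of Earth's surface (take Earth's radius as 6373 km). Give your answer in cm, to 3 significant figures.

Marund: 0.78 × 1910 Gt = 1.490×10^15 kg; dividing by ρ_w = 999.3 kg m⁻³ gives 1.491×10^12 m³ of water.
Spread over 3.51×10^14 m² of ocean, Δh = 1.491×10^12 / 3.51×10^14 = 4.25×10^-3 m = 0.425 cm.

≈ 0.425 cm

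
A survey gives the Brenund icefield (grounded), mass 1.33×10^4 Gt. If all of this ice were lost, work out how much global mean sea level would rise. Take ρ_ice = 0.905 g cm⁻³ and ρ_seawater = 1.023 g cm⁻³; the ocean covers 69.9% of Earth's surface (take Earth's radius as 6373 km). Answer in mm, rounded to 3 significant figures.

Brenund: 1.33×10^4 Gt = 1.330×10^16 kg; dividing by ρ_w = 1.023 g cm⁻³ = 1023 kg m⁻³ gives 1.300×10^13 m³ of water.
Spread over 3.57×10^14 m² of ocean, Δh = 1.300×10^13 / 3.57×10^14 = 0.0364 m = 36.4 mm.

≈ 36.4 mm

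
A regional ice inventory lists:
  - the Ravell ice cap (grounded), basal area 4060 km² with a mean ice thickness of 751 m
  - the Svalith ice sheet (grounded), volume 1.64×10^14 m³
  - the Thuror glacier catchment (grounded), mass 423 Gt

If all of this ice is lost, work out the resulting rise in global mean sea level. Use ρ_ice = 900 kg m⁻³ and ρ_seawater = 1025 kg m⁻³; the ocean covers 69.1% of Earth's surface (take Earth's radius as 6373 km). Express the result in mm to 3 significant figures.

≈ 417 mm

Ravell: ice volume = 4060 km² × 751 m = 3049 km³; 3049 × (900/1025) = 2677 km³ of water.
Svalith: 1.64×10^14 m³ × (900/1025) = 1.440×10^14 m³ of water.
Thuror: 423 Gt = 4.230×10^14 kg; dividing by ρ_w = 1025 kg m⁻³ gives 4.127×10^11 m³ of water.
Total added water ≈ 1.471×10^14 m³ over 3.53×10^14 m² → Δh = 0.417 m = 417 mm.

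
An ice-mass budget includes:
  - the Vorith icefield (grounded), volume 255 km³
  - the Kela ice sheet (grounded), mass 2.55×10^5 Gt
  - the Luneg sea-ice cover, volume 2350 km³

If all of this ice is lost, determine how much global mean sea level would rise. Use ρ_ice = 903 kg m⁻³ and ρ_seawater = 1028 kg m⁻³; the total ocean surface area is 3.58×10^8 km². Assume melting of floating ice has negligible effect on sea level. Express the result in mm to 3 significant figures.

Vorith: 255 km³ × (903/1028) = 224.0 km³ of water.
Kela: 2.55×10^5 Gt = 2.550×10^17 kg; dividing by ρ_w = 1028 kg m⁻³ gives 2.481×10^14 m³ of water.
The Luneg sea-ice cover is floating and already displaces its own weight of water, so its melt adds essentially nothing to sea level.
Total added water ≈ 2.483×10^14 m³ over 3.58×10^14 m² → Δh = 0.694 m = 694 mm.

≈ 694 mm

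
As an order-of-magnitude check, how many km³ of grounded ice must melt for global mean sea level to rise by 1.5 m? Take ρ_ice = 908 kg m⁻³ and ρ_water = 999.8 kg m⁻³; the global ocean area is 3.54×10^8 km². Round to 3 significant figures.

≈ 5.85×10^5 km³

Required water volume = Δh × A = 1.5 m × 3.54×10^14 m² = 5.310×10^14 m³ = 5.310×10^5 km³.
Ice volume = water volume × ρ_w/ρ_ice = 5.310×10^5 × 999.8/908 = 5.85×10^5 km³.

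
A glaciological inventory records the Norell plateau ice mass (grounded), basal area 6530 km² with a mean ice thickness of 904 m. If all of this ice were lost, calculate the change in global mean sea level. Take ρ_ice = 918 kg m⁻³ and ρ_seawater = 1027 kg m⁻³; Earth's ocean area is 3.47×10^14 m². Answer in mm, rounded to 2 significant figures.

≈ 15 mm

Norell: ice volume = 6530 km² × 904 m = 5903 km³; 5903 × (918/1027) = 5277 km³ of water.
Spread over 3.47×10^14 m² of ocean, Δh = 5.277×10^12 / 3.47×10^14 = 0.0152 m = 15 mm.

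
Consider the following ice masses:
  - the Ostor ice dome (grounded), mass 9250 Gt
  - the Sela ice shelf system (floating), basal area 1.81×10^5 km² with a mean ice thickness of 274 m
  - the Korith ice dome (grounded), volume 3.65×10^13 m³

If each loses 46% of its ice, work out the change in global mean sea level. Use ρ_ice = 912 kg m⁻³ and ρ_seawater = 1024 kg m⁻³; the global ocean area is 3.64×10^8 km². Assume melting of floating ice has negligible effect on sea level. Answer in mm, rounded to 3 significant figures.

≈ 52.5 mm

Ostor: 0.46 × 9250 Gt = 4.255×10^15 kg; dividing by ρ_w = 1024 kg m⁻³ gives 4.155×10^12 m³ of water.
The Sela ice shelf system is floating and already displaces its own weight of water, so its melt adds essentially nothing to sea level.
Korith: 0.46 × 3.65×10^13 m³ × (912/1024) = 1.495×10^13 m³ of water.
Total added water ≈ 1.911×10^13 m³ over 3.64×10^14 m² → Δh = 0.0525 m = 52.5 mm.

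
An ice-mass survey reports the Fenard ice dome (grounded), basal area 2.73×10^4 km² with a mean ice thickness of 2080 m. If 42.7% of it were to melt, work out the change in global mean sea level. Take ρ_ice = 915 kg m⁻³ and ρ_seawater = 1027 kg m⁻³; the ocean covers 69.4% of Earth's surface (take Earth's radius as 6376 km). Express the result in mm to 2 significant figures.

≈ 61 mm

Fenard: ice volume = 2.73×10^4 km² × 2080 m = 5.678×10^4 km³; 0.427 × 5.678×10^4 × (915/1027) = 2.160×10^4 km³ of water.
Spread over 3.55×10^14 m² of ocean, Δh = 2.160×10^13 / 3.55×10^14 = 0.0609 m = 61 mm.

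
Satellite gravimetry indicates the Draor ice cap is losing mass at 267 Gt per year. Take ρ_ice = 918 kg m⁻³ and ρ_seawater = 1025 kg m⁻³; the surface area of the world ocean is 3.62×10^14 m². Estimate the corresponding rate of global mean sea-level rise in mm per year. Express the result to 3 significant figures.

ρ_w = 1025 kg m⁻³. Annual water volume added = 267 Gt / ρ_w = 2.670×10^14 kg / 1025 kg m⁻³ = 2.605×10^11 m³.
Δh per year = 2.605×10^11 / 3.62×10^14 = 7.20×10^-4 m = 0.720 mm.

≈ 0.720 mm/yr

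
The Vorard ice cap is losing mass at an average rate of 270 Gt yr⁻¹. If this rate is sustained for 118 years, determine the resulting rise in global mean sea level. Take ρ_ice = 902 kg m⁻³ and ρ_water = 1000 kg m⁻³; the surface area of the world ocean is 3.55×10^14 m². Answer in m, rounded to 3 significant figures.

≈ 0.0897 m

Total mass lost = 270 Gt/yr × 118 yr = 3.186×10^4 Gt = 3.186×10^16 kg.
ρ_w = 1000 kg m⁻³, so water volume = 3.186×10^16 / 1000 = 3.186×10^13 m³.
Δh = 3.186×10^13 / 3.55×10^14 = 0.0897 m.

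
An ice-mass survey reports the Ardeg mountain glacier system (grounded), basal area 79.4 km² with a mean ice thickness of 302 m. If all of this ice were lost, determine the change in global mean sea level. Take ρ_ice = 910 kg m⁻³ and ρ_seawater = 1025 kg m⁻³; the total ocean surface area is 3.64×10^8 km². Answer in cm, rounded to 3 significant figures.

≈ 5.85×10^-3 cm

Ardeg: ice volume = 79.4 km² × 302 m = 23.98 km³; 23.98 × (910/1025) = 21.29 km³ of water.
Spread over 3.64×10^14 m² of ocean, Δh = 2.129×10^10 / 3.64×10^14 = 5.85×10^-5 m = 5.85×10^-3 cm.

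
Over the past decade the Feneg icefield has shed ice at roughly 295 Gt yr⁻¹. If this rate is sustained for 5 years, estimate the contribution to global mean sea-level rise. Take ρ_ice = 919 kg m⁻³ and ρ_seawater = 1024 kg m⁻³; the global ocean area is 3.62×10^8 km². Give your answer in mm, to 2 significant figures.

Total mass lost = 295 Gt/yr × 5 yr = 1475 Gt = 1.475×10^15 kg.
ρ_w = 1024 kg m⁻³, so water volume = 1.475×10^15 / 1024 = 1.440×10^12 m³.
Δh = 1.440×10^12 / 3.62×10^14 = 3.98×10^-3 m = 4.0 mm.

≈ 4.0 mm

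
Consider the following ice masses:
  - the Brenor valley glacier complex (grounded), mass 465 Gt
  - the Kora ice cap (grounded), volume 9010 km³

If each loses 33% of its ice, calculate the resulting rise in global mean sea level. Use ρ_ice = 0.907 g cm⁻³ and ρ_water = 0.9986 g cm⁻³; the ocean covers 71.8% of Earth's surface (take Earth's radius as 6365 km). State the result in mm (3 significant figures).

≈ 7.81 mm

Brenor: 0.33 × 465 Gt = 1.535×10^14 kg; dividing by ρ_w = 0.9986 g cm⁻³ = 998.6 kg m⁻³ gives 1.537×10^11 m³ of water.
Kora: 0.33 × 9010 km³ × (907/998.6) = 2701 km³ of water.
Total added water ≈ 2.854×10^12 m³ over 3.66×10^14 m² → Δh = 7.81×10^-3 m = 7.81 mm.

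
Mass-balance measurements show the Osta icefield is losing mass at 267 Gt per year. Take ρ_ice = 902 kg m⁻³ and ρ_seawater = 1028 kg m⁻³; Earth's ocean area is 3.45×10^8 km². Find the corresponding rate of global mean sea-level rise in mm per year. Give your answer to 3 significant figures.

≈ 0.753 mm/yr

ρ_w = 1028 kg m⁻³. Annual water volume added = 267 Gt / ρ_w = 2.670×10^14 kg / 1028 kg m⁻³ = 2.597×10^11 m³.
Δh per year = 2.597×10^11 / 3.45×10^14 = 7.53×10^-4 m = 0.753 mm.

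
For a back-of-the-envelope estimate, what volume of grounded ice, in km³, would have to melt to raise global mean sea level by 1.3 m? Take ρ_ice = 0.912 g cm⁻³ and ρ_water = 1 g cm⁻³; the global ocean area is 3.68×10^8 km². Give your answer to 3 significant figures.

≈ 5.25×10^5 km³

Required water volume = Δh × A = 1.3 m × 3.68×10^14 m² = 4.784×10^14 m³ = 4.784×10^5 km³.
Ice volume = water volume × ρ_w/ρ_ice = 4.784×10^5 × 1000/912 = 5.25×10^5 km³.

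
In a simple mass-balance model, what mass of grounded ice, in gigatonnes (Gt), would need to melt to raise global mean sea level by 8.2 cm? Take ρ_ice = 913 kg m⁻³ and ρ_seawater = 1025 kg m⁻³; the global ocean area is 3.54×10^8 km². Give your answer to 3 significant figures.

Required water volume = Δh × A = 0.082 m × 3.54×10^14 m² = 2.903×10^13 m³.
ρ_w = 1025 kg m⁻³, so the mass of water = 2.903×10^13 m³ × 1025 kg m⁻³ = 2.975×10^16 kg = 2.98×10^4 Gt (and the same mass of ice, by conservation).

≈ 2.98×10^4 Gt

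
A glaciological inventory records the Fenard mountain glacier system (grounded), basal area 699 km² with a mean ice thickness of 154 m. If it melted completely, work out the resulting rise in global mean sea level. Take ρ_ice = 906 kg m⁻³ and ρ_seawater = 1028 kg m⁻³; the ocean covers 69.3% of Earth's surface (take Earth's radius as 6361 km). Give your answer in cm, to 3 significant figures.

Fenard: ice volume = 699 km² × 154 m = 107.6 km³; 107.6 × (906/1028) = 94.87 km³ of water.
Spread over 3.52×10^14 m² of ocean, Δh = 9.487×10^10 / 3.52×10^14 = 2.69×10^-4 m = 0.0269 cm.

≈ 0.0269 cm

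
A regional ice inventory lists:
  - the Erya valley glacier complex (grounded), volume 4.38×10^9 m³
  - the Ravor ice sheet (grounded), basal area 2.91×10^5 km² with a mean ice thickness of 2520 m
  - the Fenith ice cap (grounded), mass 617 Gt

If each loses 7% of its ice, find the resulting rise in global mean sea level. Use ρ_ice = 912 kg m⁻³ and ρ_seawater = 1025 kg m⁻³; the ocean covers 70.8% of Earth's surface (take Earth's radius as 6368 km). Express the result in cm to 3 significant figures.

Erya: 0.07 × 4.38×10^9 m³ × (912/1025) = 2.728×10^8 m³ of water.
Ravor: ice volume = 2.91×10^5 km² × 2520 m = 7.333×10^5 km³; 0.07 × 7.333×10^5 × (912/1025) = 4.567×10^4 km³ of water.
Fenith: 0.07 × 617 Gt = 4.319×10^13 kg; dividing by ρ_w = 1025 kg m⁻³ gives 4.214×10^10 m³ of water.
Total added water ≈ 4.572×10^13 m³ over 3.61×10^14 m² → Δh = 0.127 m = 12.7 cm.

≈ 12.7 cm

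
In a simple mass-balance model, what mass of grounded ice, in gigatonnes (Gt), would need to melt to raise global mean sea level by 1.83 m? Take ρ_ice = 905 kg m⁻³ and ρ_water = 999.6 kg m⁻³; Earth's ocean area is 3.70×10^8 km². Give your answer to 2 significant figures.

≈ 6.8×10^5 Gt

Required water volume = Δh × A = 1.83 m × 3.70×10^14 m² = 6.771×10^14 m³.
ρ_w = 999.6 kg m⁻³, so the mass of water = 6.771×10^14 m³ × 999.6 kg m⁻³ = 6.768×10^17 kg = 6.8×10^5 Gt (and the same mass of ice, by conservation).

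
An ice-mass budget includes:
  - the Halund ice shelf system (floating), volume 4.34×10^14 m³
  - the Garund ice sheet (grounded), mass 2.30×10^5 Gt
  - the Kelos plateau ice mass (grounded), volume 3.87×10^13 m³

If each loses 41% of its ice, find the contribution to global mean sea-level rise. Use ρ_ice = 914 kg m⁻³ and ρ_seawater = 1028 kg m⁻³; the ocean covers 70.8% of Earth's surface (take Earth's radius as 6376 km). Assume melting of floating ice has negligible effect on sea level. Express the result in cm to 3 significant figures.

The Halund ice shelf system is floating and already displaces its own weight of water, so its melt adds essentially nothing to sea level.
Garund: 0.41 × 2.30×10^5 Gt = 9.430×10^16 kg; dividing by ρ_w = 1028 kg m⁻³ gives 9.173×10^13 m³ of water.
Kelos: 0.41 × 3.87×10^13 m³ × (914/1028) = 1.411×10^13 m³ of water.
Total added water ≈ 1.058×10^14 m³ over 3.62×10^14 m² → Δh = 0.293 m = 29.3 cm.

≈ 29.3 cm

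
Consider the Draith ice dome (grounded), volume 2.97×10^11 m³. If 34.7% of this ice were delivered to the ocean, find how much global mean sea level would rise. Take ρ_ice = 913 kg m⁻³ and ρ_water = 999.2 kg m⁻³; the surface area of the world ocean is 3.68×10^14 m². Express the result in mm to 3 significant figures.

Draith: 0.347 × 2.97×10^11 m³ × (913/999.2) = 9.417×10^10 m³ of water.
Spread over 3.68×10^14 m² of ocean, Δh = 9.417×10^10 / 3.68×10^14 = 2.56×10^-4 m = 0.256 mm.

≈ 0.256 mm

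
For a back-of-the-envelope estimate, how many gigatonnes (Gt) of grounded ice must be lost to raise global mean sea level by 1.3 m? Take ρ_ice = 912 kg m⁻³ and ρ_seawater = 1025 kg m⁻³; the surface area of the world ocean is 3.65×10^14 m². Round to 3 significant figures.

≈ 4.86×10^5 Gt

Required water volume = Δh × A = 1.3 m × 3.65×10^14 m² = 4.745×10^14 m³.
ρ_w = 1025 kg m⁻³, so the mass of water = 4.745×10^14 m³ × 1025 kg m⁻³ = 4.864×10^17 kg = 4.86×10^5 Gt (and the same mass of ice, by conservation).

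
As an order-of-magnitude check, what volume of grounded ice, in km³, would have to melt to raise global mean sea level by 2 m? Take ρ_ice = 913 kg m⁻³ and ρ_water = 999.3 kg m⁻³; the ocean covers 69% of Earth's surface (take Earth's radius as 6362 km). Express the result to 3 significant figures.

Required water volume = Δh × A = 2 m × 3.51×10^14 m² = 7.019×10^14 m³ = 7.019×10^5 km³.
Ice volume = water volume × ρ_w/ρ_ice = 7.019×10^5 × 999.3/913 = 7.68×10^5 km³.

≈ 7.68×10^5 km³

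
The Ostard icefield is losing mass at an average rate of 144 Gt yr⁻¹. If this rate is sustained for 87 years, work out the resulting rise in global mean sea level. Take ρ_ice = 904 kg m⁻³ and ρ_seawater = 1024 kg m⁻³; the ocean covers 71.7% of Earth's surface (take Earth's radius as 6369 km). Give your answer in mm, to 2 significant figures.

Total mass lost = 144 Gt/yr × 87 yr = 1.253×10^4 Gt = 1.253×10^16 kg.
ρ_w = 1024 kg m⁻³, so water volume = 1.253×10^16 / 1024 = 1.223×10^13 m³.
Δh = 1.223×10^13 / 3.65×10^14 = 0.0335 m = 33 mm.

≈ 33 mm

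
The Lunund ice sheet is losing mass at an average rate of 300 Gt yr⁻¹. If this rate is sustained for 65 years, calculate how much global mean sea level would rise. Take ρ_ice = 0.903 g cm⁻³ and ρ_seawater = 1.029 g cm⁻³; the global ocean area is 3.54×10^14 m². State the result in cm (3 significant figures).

Total mass lost = 300 Gt/yr × 65 yr = 1.950×10^4 Gt = 1.950×10^16 kg.
ρ_w = 1.029 g cm⁻³ = 1029 kg m⁻³, so water volume = 1.950×10^16 / 1029 = 1.895×10^13 m³.
Δh = 1.895×10^13 / 3.54×10^14 = 0.0535 m = 5.35 cm.

≈ 5.35 cm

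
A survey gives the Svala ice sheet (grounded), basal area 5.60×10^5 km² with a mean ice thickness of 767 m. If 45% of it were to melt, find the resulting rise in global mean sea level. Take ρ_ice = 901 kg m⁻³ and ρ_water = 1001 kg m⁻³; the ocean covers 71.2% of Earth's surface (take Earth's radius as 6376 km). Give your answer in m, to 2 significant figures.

≈ 0.48 m

Svala: ice volume = 5.60×10^5 km² × 767 m = 4.295×10^5 km³; 0.45 × 4.295×10^5 × (901/1001) = 1.740×10^5 km³ of water.
Spread over 3.64×10^14 m² of ocean, Δh = 1.740×10^14 / 3.64×10^14 = 0.478 m.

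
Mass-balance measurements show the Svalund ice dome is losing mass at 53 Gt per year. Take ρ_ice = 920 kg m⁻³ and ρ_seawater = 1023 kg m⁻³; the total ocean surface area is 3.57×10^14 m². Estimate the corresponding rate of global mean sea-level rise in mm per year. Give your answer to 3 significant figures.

ρ_w = 1023 kg m⁻³. Annual water volume added = 53 Gt / ρ_w = 5.300×10^13 kg / 1023 kg m⁻³ = 5.181×10^10 m³.
Δh per year = 5.181×10^10 / 3.57×10^14 = 1.45×10^-4 m = 0.145 mm.

≈ 0.145 mm/yr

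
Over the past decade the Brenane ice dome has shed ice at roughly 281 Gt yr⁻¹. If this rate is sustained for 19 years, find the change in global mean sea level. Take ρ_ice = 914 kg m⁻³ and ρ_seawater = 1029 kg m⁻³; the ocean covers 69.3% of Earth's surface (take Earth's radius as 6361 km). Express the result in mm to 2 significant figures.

≈ 15 mm

Total mass lost = 281 Gt/yr × 19 yr = 5339 Gt = 5.339×10^15 kg.
ρ_w = 1029 kg m⁻³, so water volume = 5.339×10^15 / 1029 = 5.189×10^12 m³.
Δh = 5.189×10^12 / 3.52×10^14 = 0.0147 m = 15 mm.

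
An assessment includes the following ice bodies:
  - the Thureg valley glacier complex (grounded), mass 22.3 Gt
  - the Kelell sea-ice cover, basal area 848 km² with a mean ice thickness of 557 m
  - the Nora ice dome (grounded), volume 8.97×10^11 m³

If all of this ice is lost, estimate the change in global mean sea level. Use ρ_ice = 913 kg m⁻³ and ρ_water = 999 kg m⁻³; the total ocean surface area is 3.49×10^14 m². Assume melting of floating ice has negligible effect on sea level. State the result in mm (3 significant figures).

≈ 2.41 mm

Thureg: 22.3 Gt = 2.230×10^13 kg; dividing by ρ_w = 999 kg m⁻³ gives 2.232×10^10 m³ of water.
The Kelell sea-ice cover is floating and already displaces its own weight of water, so its melt adds essentially nothing to sea level.
Nora: 8.97×10^11 m³ × (913/999) = 8.198×10^11 m³ of water.
Total added water ≈ 8.421×10^11 m³ over 3.49×10^14 m² → Δh = 2.41×10^-3 m = 2.41 mm.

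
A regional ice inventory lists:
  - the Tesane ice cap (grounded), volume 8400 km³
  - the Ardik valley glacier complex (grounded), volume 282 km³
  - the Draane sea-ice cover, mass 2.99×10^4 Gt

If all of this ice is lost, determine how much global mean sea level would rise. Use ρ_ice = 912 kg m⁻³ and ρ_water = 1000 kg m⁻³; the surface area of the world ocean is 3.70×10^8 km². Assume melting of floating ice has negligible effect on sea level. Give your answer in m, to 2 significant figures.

≈ 0.021 m

Tesane: 8400 km³ × (912/1000) = 7661 km³ of water.
Ardik: 282 km³ × (912/1000) = 257.2 km³ of water.
The Draane sea-ice cover is floating and already displaces its own weight of water, so its melt adds essentially nothing to sea level.
Total added water ≈ 7.918×10^12 m³ over 3.70×10^14 m² → Δh = 0.0214 m.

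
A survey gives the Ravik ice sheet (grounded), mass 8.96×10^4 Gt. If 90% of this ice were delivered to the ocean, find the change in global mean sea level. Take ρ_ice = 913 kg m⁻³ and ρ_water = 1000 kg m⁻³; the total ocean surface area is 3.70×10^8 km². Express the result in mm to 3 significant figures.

Ravik: 0.9 × 8.96×10^4 Gt = 8.064×10^16 kg; dividing by ρ_w = 1000 kg m⁻³ gives 8.064×10^13 m³ of water.
Spread over 3.70×10^14 m² of ocean, Δh = 8.064×10^13 / 3.70×10^14 = 0.218 m = 218 mm.

≈ 218 mm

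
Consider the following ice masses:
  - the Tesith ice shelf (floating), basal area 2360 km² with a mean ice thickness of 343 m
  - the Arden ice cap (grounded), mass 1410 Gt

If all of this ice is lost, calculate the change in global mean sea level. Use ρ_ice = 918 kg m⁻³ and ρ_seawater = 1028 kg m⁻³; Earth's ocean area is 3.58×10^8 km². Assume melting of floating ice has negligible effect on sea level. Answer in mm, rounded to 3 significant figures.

≈ 3.83 mm

The Tesith ice shelf is floating and already displaces its own weight of water, so its melt adds essentially nothing to sea level.
Arden: 1410 Gt = 1.410×10^15 kg; dividing by ρ_w = 1028 kg m⁻³ gives 1.372×10^12 m³ of water.
Total added water ≈ 1.372×10^12 m³ over 3.58×10^14 m² → Δh = 3.83×10^-3 m = 3.83 mm.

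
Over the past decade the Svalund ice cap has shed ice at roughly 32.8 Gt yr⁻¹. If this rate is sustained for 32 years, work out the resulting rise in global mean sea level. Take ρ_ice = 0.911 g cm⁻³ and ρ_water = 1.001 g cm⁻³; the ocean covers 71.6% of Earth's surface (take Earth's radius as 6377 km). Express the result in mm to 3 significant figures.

Total mass lost = 32.8 Gt/yr × 32 yr = 1050 Gt = 1.050×10^15 kg.
ρ_w = 1.001 g cm⁻³ = 1001 kg m⁻³, so water volume = 1.050×10^15 / 1001 = 1.049×10^12 m³.
Δh = 1.049×10^12 / 3.66×10^14 = 2.87×10^-3 m = 2.87 mm.

≈ 2.87 mm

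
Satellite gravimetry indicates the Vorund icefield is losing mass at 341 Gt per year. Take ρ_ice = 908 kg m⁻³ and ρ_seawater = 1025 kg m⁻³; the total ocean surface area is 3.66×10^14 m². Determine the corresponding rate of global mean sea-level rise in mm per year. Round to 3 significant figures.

ρ_w = 1025 kg m⁻³. Annual water volume added = 341 Gt / ρ_w = 3.410×10^14 kg / 1025 kg m⁻³ = 3.327×10^11 m³.
Δh per year = 3.327×10^11 / 3.66×10^14 = 9.09×10^-4 m = 0.909 mm.

≈ 0.909 mm/yr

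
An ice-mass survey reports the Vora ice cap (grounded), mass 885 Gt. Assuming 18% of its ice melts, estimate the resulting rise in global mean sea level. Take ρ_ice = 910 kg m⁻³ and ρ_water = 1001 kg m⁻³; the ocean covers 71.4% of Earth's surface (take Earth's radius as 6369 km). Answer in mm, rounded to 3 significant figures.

Vora: 0.18 × 885 Gt = 1.593×10^14 kg; dividing by ρ_w = 1001 kg m⁻³ gives 1.591×10^11 m³ of water.
Spread over 3.64×10^14 m² of ocean, Δh = 1.591×10^11 / 3.64×10^14 = 4.37×10^-4 m = 0.437 mm.

≈ 0.437 mm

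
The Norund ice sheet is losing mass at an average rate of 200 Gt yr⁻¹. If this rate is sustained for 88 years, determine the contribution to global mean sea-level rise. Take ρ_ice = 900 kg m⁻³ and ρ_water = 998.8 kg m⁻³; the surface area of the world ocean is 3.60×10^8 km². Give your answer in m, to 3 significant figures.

Total mass lost = 200 Gt/yr × 88 yr = 1.760×10^4 Gt = 1.760×10^16 kg.
ρ_w = 998.8 kg m⁻³, so water volume = 1.760×10^16 / 998.8 = 1.762×10^13 m³.
Δh = 1.762×10^13 / 3.60×10^14 = 0.0489 m.

≈ 0.0489 m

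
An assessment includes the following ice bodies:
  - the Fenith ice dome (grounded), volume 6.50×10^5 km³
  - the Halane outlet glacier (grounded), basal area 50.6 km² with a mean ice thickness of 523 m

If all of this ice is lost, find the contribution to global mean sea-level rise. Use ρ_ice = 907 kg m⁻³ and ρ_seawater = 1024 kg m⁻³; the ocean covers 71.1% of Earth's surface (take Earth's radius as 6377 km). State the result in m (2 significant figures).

≈ 1.6 m

Fenith: 6.50×10^5 km³ × (907/1024) = 5.757×10^5 km³ of water.
Halane: ice volume = 50.6 km² × 523 m = 26.46 km³; 26.46 × (907/1024) = 23.44 km³ of water.
Total added water ≈ 5.758×10^14 m³ over 3.63×10^14 m² → Δh = 1.58 m.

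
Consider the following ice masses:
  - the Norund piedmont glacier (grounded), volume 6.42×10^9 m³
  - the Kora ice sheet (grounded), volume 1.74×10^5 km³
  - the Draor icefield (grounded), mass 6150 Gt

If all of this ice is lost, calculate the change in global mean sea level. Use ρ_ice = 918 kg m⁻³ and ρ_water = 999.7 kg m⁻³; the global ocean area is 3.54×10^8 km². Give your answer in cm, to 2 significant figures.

≈ 47 cm

Norund: 6.42×10^9 m³ × (918/999.7) = 5.895×10^9 m³ of water.
Kora: 1.74×10^5 km³ × (918/999.7) = 1.598×10^5 km³ of water.
Draor: 6150 Gt = 6.150×10^15 kg; dividing by ρ_w = 999.7 kg m⁻³ gives 6.152×10^12 m³ of water.
Total added water ≈ 1.659×10^14 m³ over 3.54×10^14 m² → Δh = 0.469 m = 47 cm.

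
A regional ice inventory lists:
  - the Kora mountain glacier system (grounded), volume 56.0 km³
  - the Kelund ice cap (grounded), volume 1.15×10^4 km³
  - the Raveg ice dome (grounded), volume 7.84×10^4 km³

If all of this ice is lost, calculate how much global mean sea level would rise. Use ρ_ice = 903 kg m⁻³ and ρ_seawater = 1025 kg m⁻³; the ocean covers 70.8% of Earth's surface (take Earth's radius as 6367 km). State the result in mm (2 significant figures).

≈ 220 mm

Kora: 56.0 km³ × (903/1025) = 49.33 km³ of water.
Kelund: 1.15×10^4 km³ × (903/1025) = 1.013×10^4 km³ of water.
Raveg: 7.84×10^4 km³ × (903/1025) = 6.907×10^4 km³ of water.
Total added water ≈ 7.925×10^13 m³ over 3.61×10^14 m² → Δh = 0.220 m = 220 mm.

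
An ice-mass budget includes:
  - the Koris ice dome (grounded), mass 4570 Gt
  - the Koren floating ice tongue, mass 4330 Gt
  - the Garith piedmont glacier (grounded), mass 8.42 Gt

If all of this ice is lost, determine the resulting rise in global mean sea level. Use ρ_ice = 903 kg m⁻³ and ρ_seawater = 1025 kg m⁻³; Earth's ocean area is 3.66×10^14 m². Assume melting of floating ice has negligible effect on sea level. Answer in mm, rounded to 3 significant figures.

Koris: 4570 Gt = 4.570×10^15 kg; dividing by ρ_w = 1025 kg m⁻³ gives 4.459×10^12 m³ of water.
The Koren floating ice tongue is floating and already displaces its own weight of water, so its melt adds essentially nothing to sea level.
Garith: 8.42 Gt = 8.420×10^12 kg; dividing by ρ_w = 1025 kg m⁻³ gives 8.215×10^9 m³ of water.
Total added water ≈ 4.467×10^12 m³ over 3.66×10^14 m² → Δh = 0.0122 m = 12.2 mm.

≈ 12.2 mm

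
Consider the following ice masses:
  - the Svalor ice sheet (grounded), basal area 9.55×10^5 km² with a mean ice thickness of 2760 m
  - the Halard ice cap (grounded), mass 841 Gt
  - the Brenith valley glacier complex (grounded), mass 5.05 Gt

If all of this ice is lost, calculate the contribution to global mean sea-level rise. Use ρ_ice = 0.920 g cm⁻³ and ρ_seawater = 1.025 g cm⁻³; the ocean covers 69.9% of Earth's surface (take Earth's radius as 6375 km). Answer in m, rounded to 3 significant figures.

≈ 6.63 m

Svalor: ice volume = 9.55×10^5 km² × 2760 m = 2.636×10^6 km³; 2.636×10^6 × (920/1025) = 2.366×10^6 km³ of water.
Halard: 841 Gt = 8.410×10^14 kg; dividing by ρ_w = 1.025 g cm⁻³ = 1025 kg m⁻³ gives 8.205×10^11 m³ of water.
Brenith: 5.05 Gt = 5.050×10^12 kg; dividing by ρ_w = 1025 kg m⁻³ gives 4.927×10^9 m³ of water.
Total added water ≈ 2.367×10^15 m³ over 3.57×10^14 m² → Δh = 6.63 m.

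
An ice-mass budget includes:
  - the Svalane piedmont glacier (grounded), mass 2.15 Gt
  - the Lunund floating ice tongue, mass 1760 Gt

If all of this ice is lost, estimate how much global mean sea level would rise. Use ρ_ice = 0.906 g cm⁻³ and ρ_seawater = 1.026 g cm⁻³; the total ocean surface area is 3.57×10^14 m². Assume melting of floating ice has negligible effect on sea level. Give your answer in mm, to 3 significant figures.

≈ 5.87×10^-3 mm

Svalane: 2.15 Gt = 2.150×10^12 kg; dividing by ρ_w = 1.026 g cm⁻³ = 1026 kg m⁻³ gives 2.096×10^9 m³ of water.
The Lunund floating ice tongue is floating and already displaces its own weight of water, so its melt adds essentially nothing to sea level.
Total added water ≈ 2.096×10^9 m³ over 3.57×10^14 m² → Δh = 5.87×10^-6 m = 5.87×10^-3 mm.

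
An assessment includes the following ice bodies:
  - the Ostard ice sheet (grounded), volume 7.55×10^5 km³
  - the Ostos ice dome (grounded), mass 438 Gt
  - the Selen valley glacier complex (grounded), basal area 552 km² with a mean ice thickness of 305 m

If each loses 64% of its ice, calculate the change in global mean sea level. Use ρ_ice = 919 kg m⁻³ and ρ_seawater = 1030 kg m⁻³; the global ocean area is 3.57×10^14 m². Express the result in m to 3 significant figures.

Ostard: 0.64 × 7.55×10^5 km³ × (919/1030) = 4.311×10^5 km³ of water.
Ostos: 0.64 × 438 Gt = 2.803×10^14 kg; dividing by ρ_w = 1030 kg m⁻³ gives 2.722×10^11 m³ of water.
Selen: ice volume = 552 km² × 305 m = 168.4 km³; 0.64 × 168.4 × (919/1030) = 96.14 km³ of water.
Total added water ≈ 4.315×10^14 m³ over 3.57×10^14 m² → Δh = 1.21 m.

≈ 1.21 m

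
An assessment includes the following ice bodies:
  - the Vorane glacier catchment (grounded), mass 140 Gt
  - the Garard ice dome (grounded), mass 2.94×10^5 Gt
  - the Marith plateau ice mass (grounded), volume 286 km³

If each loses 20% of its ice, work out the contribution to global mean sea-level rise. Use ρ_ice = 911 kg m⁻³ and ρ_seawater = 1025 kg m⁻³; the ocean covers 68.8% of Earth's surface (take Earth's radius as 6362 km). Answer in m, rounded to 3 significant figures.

Vorane: 0.2 × 140 Gt = 2.800×10^13 kg; dividing by ρ_w = 1025 kg m⁻³ gives 2.732×10^10 m³ of water.
Garard: 0.2 × 2.94×10^5 Gt = 5.880×10^16 kg; dividing by ρ_w = 1025 kg m⁻³ gives 5.737×10^13 m³ of water.
Marith: 0.2 × 286 km³ × (911/1025) = 50.84 km³ of water.
Total added water ≈ 5.744×10^13 m³ over 3.50×10^14 m² → Δh = 0.164 m.

≈ 0.164 m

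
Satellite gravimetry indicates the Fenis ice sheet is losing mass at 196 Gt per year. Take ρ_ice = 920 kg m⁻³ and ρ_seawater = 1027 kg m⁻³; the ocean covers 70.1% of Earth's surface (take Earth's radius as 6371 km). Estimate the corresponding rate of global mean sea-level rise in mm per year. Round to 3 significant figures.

ρ_w = 1027 kg m⁻³. Annual water volume added = 196 Gt / ρ_w = 1.960×10^14 kg / 1027 kg m⁻³ = 1.908×10^11 m³.
Δh per year = 1.908×10^11 / 3.58×10^14 = 5.34×10^-4 m = 0.534 mm.

≈ 0.534 mm/yr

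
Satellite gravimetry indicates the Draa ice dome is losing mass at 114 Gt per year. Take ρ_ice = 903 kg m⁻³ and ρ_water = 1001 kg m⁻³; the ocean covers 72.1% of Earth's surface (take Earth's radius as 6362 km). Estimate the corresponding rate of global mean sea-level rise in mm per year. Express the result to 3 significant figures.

≈ 0.311 mm/yr

ρ_w = 1001 kg m⁻³. Annual water volume added = 114 Gt / ρ_w = 1.140×10^14 kg / 1001 kg m⁻³ = 1.139×10^11 m³.
Δh per year = 1.139×10^11 / 3.67×10^14 = 3.11×10^-4 m = 0.311 mm.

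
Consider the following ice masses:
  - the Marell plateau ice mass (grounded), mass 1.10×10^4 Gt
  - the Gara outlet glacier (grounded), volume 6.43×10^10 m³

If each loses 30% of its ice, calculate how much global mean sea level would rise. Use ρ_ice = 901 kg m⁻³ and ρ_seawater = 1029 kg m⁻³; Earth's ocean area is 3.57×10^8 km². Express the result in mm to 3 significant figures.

Marell: 0.3 × 1.10×10^4 Gt = 3.300×10^15 kg; dividing by ρ_w = 1029 kg m⁻³ gives 3.207×10^12 m³ of water.
Gara: 0.3 × 6.43×10^10 m³ × (901/1029) = 1.689×10^10 m³ of water.
Total added water ≈ 3.224×10^12 m³ over 3.57×10^14 m² → Δh = 9.03×10^-3 m = 9.03 mm.

≈ 9.03 mm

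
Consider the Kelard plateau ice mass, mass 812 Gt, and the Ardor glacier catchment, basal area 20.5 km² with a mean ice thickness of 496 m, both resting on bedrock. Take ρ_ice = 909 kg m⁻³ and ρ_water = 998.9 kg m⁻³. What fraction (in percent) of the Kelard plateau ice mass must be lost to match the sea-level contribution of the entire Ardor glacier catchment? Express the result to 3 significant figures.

≈ 1.14 %

Equal sea-level rise means equal mass of meltwater, i.e. equal mass of ice lost.
Ice mass of Ardor: 9.243×10^12 kg; ice mass of Kelard: 8.120×10^14 kg.
Fraction required = 9.243×10^12 / 8.120×10^14 = 0.0114 → 1.14 %.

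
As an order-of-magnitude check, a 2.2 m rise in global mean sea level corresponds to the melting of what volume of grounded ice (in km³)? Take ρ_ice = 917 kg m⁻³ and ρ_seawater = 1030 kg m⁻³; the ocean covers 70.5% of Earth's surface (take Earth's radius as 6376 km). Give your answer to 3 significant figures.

≈ 8.90×10^5 km³

Required water volume = Δh × A = 2.2 m × 3.60×10^14 m² = 7.924×10^14 m³ = 7.924×10^5 km³.
Ice volume = water volume × ρ_w/ρ_ice = 7.924×10^5 × 1030/917 = 8.90×10^5 km³.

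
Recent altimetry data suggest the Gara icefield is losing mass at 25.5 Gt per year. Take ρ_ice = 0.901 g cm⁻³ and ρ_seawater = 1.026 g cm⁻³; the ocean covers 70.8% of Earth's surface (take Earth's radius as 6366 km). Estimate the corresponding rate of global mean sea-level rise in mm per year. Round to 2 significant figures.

≈ 0.069 mm/yr

ρ_w = 1.026 g cm⁻³ = 1026 kg m⁻³. Annual water volume added = 25.5 Gt / ρ_w = 2.550×10^13 kg / 1026 kg m⁻³ = 2.485×10^10 m³.
Δh per year = 2.485×10^10 / 3.61×10^14 = 6.89×10^-5 m = 0.069 mm.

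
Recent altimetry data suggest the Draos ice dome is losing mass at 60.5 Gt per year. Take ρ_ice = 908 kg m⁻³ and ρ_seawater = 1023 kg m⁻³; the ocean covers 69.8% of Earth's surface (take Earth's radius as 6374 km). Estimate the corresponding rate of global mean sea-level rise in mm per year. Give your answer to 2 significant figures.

≈ 0.17 mm/yr

ρ_w = 1023 kg m⁻³. Annual water volume added = 60.5 Gt / ρ_w = 6.050×10^13 kg / 1023 kg m⁻³ = 5.914×10^10 m³.
Δh per year = 5.914×10^10 / 3.56×10^14 = 1.66×10^-4 m = 0.17 mm.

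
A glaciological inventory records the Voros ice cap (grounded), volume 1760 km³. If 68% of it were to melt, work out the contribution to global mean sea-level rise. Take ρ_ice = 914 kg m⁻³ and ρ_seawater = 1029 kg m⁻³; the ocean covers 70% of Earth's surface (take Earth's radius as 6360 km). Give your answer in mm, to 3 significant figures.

Voros: 0.68 × 1760 km³ × (914/1029) = 1063 km³ of water.
Spread over 3.56×10^14 m² of ocean, Δh = 1.063×10^12 / 3.56×10^14 = 2.99×10^-3 m = 2.99 mm.

≈ 2.99 mm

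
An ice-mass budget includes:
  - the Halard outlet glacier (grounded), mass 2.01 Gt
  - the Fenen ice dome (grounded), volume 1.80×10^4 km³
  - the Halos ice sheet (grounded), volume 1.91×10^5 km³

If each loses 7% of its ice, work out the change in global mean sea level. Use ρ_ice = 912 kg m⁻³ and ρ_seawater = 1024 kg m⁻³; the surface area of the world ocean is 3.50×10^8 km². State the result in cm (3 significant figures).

Halard: 0.07 × 2.01 Gt = 1.407×10^11 kg; dividing by ρ_w = 1024 kg m⁻³ gives 1.374×10^8 m³ of water.
Fenen: 0.07 × 1.80×10^4 km³ × (912/1024) = 1122 km³ of water.
Halos: 0.07 × 1.91×10^5 km³ × (912/1024) = 1.191×10^4 km³ of water.
Total added water ≈ 1.303×10^13 m³ over 3.50×10^14 m² → Δh = 0.0372 m = 3.72 cm.

≈ 3.72 cm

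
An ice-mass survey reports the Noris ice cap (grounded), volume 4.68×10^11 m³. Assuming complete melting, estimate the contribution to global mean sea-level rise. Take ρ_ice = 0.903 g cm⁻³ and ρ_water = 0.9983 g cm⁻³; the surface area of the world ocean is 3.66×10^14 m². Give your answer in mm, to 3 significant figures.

≈ 1.16 mm

Noris: 4.68×10^11 m³ × (903/998.3) = 4.233×10^11 m³ of water.
Spread over 3.66×10^14 m² of ocean, Δh = 4.233×10^11 / 3.66×10^14 = 1.16×10^-3 m = 1.16 mm.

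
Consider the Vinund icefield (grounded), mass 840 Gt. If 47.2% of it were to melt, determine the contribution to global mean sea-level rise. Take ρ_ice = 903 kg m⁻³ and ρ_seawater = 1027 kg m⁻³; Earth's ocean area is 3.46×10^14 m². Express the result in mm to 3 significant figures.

Vinund: 0.472 × 840 Gt = 3.965×10^14 kg; dividing by ρ_w = 1027 kg m⁻³ gives 3.861×10^11 m³ of water.
Spread over 3.46×10^14 m² of ocean, Δh = 3.861×10^11 / 3.46×10^14 = 1.12×10^-3 m = 1.12 mm.

≈ 1.12 mm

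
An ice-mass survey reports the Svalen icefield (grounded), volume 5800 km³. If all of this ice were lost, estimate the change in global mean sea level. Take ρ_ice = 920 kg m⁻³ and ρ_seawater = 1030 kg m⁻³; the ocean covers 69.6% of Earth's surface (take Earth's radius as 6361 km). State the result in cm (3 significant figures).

≈ 1.46 cm

Svalen: 5800 km³ × (920/1030) = 5181 km³ of water.
Spread over 3.54×10^14 m² of ocean, Δh = 5.181×10^12 / 3.54×10^14 = 0.0146 m = 1.46 cm.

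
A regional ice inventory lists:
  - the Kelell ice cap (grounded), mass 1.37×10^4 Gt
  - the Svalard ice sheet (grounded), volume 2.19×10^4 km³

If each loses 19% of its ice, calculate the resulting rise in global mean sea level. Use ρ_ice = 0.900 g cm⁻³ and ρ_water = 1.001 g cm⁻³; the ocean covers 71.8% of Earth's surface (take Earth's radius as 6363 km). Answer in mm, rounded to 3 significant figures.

≈ 17.4 mm

Kelell: 0.19 × 1.37×10^4 Gt = 2.603×10^15 kg; dividing by ρ_w = 1.001 g cm⁻³ = 1001 kg m⁻³ gives 2.600×10^12 m³ of water.
Svalard: 0.19 × 2.19×10^4 km³ × (900/1001) = 3741 km³ of water.
Total added water ≈ 6.342×10^12 m³ over 3.65×10^14 m² → Δh = 0.0174 m = 17.4 mm.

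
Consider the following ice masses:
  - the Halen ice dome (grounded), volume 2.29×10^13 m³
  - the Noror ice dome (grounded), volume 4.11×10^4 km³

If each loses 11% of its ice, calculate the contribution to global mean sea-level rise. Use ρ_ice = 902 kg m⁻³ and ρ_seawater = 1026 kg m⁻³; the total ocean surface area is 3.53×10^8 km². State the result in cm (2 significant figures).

Halen: 0.11 × 2.29×10^13 m³ × (902/1026) = 2.215×10^12 m³ of water.
Noror: 0.11 × 4.11×10^4 km³ × (902/1026) = 3975 km³ of water.
Total added water ≈ 6.189×10^12 m³ over 3.53×10^14 m² → Δh = 0.0175 m = 1.8 cm.

≈ 1.8 cm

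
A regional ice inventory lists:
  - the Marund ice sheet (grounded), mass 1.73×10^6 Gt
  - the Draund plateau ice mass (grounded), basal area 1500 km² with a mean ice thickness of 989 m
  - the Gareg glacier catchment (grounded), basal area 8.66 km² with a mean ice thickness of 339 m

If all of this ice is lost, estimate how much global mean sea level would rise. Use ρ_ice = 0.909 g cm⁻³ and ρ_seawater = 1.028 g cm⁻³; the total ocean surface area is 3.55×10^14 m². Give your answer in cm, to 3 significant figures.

≈ 474 cm

Marund: 1.73×10^6 Gt = 1.730×10^18 kg; dividing by ρ_w = 1.028 g cm⁻³ = 1028 kg m⁻³ gives 1.683×10^15 m³ of water.
Draund: ice volume = 1500 km² × 989 m = 1484 km³; 1484 × (909/1028) = 1312 km³ of water.
Gareg: ice volume = 8.66 km² × 339 m = 2.936 km³; 2.936 × (909/1028) = 2.596 km³ of water.
Total added water ≈ 1.684×10^15 m³ over 3.55×10^14 m² → Δh = 4.74 m = 474 cm.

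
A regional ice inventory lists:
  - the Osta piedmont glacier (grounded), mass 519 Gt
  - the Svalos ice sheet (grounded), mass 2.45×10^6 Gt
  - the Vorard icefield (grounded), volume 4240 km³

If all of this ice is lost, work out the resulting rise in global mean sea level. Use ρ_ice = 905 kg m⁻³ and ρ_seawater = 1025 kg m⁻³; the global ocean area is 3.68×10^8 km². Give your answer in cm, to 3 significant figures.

Osta: 519 Gt = 5.190×10^14 kg; dividing by ρ_w = 1025 kg m⁻³ gives 5.063×10^11 m³ of water.
Svalos: 2.45×10^6 Gt = 2.450×10^18 kg; dividing by ρ_w = 1025 kg m⁻³ gives 2.390×10^15 m³ of water.
Vorard: 4240 km³ × (905/1025) = 3744 km³ of water.
Total added water ≈ 2.394×10^15 m³ over 3.68×10^14 m² → Δh = 6.51 m = 651 cm.

≈ 651 cm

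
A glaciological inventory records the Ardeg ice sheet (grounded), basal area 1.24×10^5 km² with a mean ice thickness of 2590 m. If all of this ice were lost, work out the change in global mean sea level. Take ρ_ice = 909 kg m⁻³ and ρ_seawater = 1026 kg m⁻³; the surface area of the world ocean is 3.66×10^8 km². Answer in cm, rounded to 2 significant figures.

Ardeg: ice volume = 1.24×10^5 km² × 2590 m = 3.212×10^5 km³; 3.212×10^5 × (909/1026) = 2.845×10^5 km³ of water.
Spread over 3.66×10^14 m² of ocean, Δh = 2.845×10^14 / 3.66×10^14 = 0.777 m = 78 cm.

≈ 78 cm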